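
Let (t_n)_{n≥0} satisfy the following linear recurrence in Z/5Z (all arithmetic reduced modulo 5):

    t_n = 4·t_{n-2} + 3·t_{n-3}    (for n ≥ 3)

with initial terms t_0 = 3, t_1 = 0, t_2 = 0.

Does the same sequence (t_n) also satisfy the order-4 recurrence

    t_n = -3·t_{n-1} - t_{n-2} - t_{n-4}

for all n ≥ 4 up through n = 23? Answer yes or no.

Terms t_0..t_23: 3, 0, 0, 4, 0, 1, 2, 4, 1, 2, 1, 1, 0, 2, 3, 3, 3, 1, 1, 3, 2, 0, 2, 1
n=4: candidate gives 0, actual t_4 = 0 ✓
n=5: candidate gives 1, actual t_5 = 1 ✓
n=6: candidate gives 2, actual t_6 = 2 ✓
n=7: candidate gives 4, actual t_7 = 4 ✓
n=8: candidate gives 1, actual t_8 = 1 ✓
n=9: candidate gives 2, actual t_9 = 2 ✓
n=10: candidate gives 1, actual t_10 = 1 ✓
n=11: candidate gives 1, actual t_11 = 1 ✓
n=12: candidate gives 0, actual t_12 = 0 ✓
n=13: candidate gives 2, actual t_13 = 2 ✓
n=14: candidate gives 3, actual t_14 = 3 ✓
n=15: candidate gives 3, actual t_15 = 3 ✓
n=16: candidate gives 3, actual t_16 = 3 ✓
n=17: candidate gives 1, actual t_17 = 1 ✓
n=18: candidate gives 1, actual t_18 = 1 ✓
n=19: candidate gives 3, actual t_19 = 3 ✓
n=20: candidate gives 2, actual t_20 = 2 ✓
n=21: candidate gives 0, actual t_21 = 0 ✓
n=22: candidate gives 2, actual t_22 = 2 ✓
n=23: candidate gives 1, actual t_23 = 1 ✓

yes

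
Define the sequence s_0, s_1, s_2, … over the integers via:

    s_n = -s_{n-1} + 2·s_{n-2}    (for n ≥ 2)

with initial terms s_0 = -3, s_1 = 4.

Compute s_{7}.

s_2 = -1·4 + 2·-3 = -10
s_3 = -1·-10 + 2·4 = 18
s_4 = -1·18 + 2·-10 = -38
s_5 = -1·-38 + 2·18 = 74
s_6 = -1·74 + 2·-38 = -150
s_7 = -1·-150 + 2·74 = 298

298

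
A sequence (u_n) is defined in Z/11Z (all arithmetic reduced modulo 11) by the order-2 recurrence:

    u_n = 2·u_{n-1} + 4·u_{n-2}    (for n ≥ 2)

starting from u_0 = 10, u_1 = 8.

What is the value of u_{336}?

u_2 = 2·8 + 4·10 = 1
u_3 = 2·1 + 4·8 = 1
u_4 = 2·1 + 4·1 = 6
u_5 = 2·6 + 4·1 = 5
u_6 = 2·5 + 4·6 = 1
u_7 = 2·1 + 4·5 = 0
u_8 = 2·0 + 4·1 = 4
u_9 = 2·4 + 4·0 = 8
u_10 = 2·8 + 4·4 = 10
u_11 = 2·10 + 4·8 = 8
(u_10, u_11) = (10, 8) = (u_0, u_1), so the sequence has period 10.
336 ≡ 6 (mod 10), hence u_336 = u_6 = 1.

1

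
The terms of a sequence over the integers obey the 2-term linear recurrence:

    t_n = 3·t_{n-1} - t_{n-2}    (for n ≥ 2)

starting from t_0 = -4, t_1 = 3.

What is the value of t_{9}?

t_2 = 3·3 + -1·-4 = 13
t_3 = 3·13 + -1·3 = 36
t_4 = 3·36 + -1·13 = 95
t_5 = 3·95 + -1·36 = 249
t_6 = 3·249 + -1·95 = 652
t_7 = 3·652 + -1·249 = 1707
t_8 = 3·1707 + -1·652 = 4469
t_9 = 3·4469 + -1·1707 = 11700

11700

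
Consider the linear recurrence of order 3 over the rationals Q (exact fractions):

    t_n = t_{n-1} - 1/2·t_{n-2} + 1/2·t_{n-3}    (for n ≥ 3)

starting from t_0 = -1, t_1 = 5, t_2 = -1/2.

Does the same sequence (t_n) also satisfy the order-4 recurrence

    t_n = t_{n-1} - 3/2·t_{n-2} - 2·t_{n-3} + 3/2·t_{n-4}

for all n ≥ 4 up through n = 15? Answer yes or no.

no

Terms t_0..t_15: -1, 5, -1/2, -7/2, -3/4, 3/4, -5/8, -11/8, -11/16, -5/16, -21/32, -27/32, -43/64, -37/64, -85/128, -91/128
n=4: candidate gives -57/4, actual t_4 = -3/4 ✗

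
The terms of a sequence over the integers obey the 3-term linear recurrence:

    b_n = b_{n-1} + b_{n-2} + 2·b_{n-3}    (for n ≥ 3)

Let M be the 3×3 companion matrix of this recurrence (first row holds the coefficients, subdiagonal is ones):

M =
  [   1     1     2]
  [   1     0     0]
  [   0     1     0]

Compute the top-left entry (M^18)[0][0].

149797

(M^18)[0][0] is the top entry after applying M 18 times to the unit state (1, 0, 0). Equivalently it is h_{20} for the auxiliary sequence (h_n) obeying the same recurrence with h_2 = 1 and h_i = 0 for 0 ≤ i < 2:
h_3 = 1·1 + 1·0 + 2·0 = 1
h_4 = 1·1 + 1·1 + 2·0 = 2
h_5 = 1·2 + 1·1 + 2·1 = 5
h_6 = 1·5 + 1·2 + 2·1 = 9
h_7 = 1·9 + 1·5 + 2·2 = 18
h_8 = 1·18 + 1·9 + 2·5 = 37
h_9 = 1·37 + 1·18 + 2·9 = 73
h_10 = 1·73 + 1·37 + 2·18 = 146
h_11 = 1·146 + 1·73 + 2·37 = 293
h_12 = 1·293 + 1·146 + 2·73 = 585
h_13 = 1·585 + 1·293 + 2·146 = 1170
h_14 = 1·1170 + 1·585 + 2·293 = 2341
h_15 = 1·2341 + 1·1170 + 2·585 = 4681
h_16 = 1·4681 + 1·2341 + 2·1170 = 9362
h_17 = 1·9362 + 1·4681 + 2·2341 = 18725
h_18 = 1·18725 + 1·9362 + 2·4681 = 37449
h_19 = 1·37449 + 1·18725 + 2·9362 = 74898
h_20 = 1·74898 + 1·37449 + 2·18725 = 149797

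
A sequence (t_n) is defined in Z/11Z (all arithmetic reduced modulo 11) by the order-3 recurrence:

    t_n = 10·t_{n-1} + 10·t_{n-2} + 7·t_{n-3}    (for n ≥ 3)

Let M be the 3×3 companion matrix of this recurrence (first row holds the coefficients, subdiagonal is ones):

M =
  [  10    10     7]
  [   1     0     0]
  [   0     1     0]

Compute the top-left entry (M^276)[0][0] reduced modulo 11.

(M^276)[0][0] is the top entry after applying M 276 times to the unit state (1, 0, 0). Equivalently it is h_{278} for the auxiliary sequence (h_n) obeying the same recurrence with h_2 = 1 and h_i = 0 for 0 ≤ i < 2:
h_3 = 10·1 + 10·0 + 7·0 = 10
h_4 = 10·10 + 10·1 + 7·0 = 0
h_5 = 10·0 + 10·10 + 7·1 = 8
h_6 = 10·8 + 10·0 + 7·10 = 7
h_7 = 10·7 + 10·8 + 7·0 = 7
h_8 = 10·7 + 10·7 + 7·8 = 9
h_9 = 10·9 + 10·7 + 7·7 = 0
h_10 = 10·0 + 10·9 + 7·7 = 7
h_11 = 10·7 + 10·0 + 7·9 = 1
h_12 = 10·1 + 10·7 + 7·0 = 3
h_13 = 10·3 + 10·1 + 7·7 = 1
h_14 = 10·1 + 10·3 + 7·1 = 3
h_15 = 10·3 + 10·1 + 7·3 = 6
h_16 = 10·6 + 10·3 + 7·1 = 9
h_17 = 10·9 + 10·6 + 7·3 = 6
h_18 = 10·6 + 10·9 + 7·6 = 5
h_19 = 10·5 + 10·6 + 7·9 = 8
h_20 = 10·8 + 10·5 + 7·6 = 7
h_21 = 10·7 + 10·8 + 7·5 = 9
h_22 = 10·9 + 10·7 + 7·8 = 7
h_23 = 10·7 + 10·9 + 7·7 = 0
h_24 = 10·0 + 10·7 + 7·9 = 1
h_25 = 10·1 + 10·0 + 7·7 = 4
h_26 = 10·4 + 10·1 + 7·0 = 6
h_27 = 10·6 + 10·4 + 7·1 = 8
h_28 = 10·8 + 10·6 + 7·4 = 3
h_29 = 10·3 + 10·8 + 7·6 = 9
h_30 = 10·9 + 10·3 + 7·8 = 0
h_31 = 10·0 + 10·9 + 7·3 = 1
h_32 = 10·1 + 10·0 + 7·9 = 7
h_33 = 10·7 + 10·1 + 7·0 = 3
h_34 = 10·3 + 10·7 + 7·1 = 8
h_35 = 10·8 + 10·3 + 7·7 = 5
h_36 = 10·5 + 10·8 + 7·3 = 8
h_37 = 10·8 + 10·5 + 7·8 = 10
h_38 = 10·10 + 10·8 + 7·5 = 6
h_39 = 10·6 + 10·10 + 7·8 = 7
h_40 = 10·7 + 10·6 + 7·10 = 2
h_41 = 10·2 + 10·7 + 7·6 = 0
h_42 = 10·0 + 10·2 + 7·7 = 3
h_43 = 10·3 + 10·0 + 7·2 = 0
h_44 = 10·0 + 10·3 + 7·0 = 8
h_45 = 10·8 + 10·0 + 7·3 = 2
h_46 = 10·2 + 10·8 + 7·0 = 1
h_47 = 10·1 + 10·2 + 7·8 = 9
h_48 = 10·9 + 10·1 + 7·2 = 4
h_49 = 10·4 + 10·9 + 7·1 = 5
h_50 = 10·5 + 10·4 + 7·9 = 10
h_51 = 10·10 + 10·5 + 7·4 = 2
h_52 = 10·2 + 10·10 + 7·5 = 1
h_53 = 10·1 + 10·2 + 7·10 = 1
h_54 = 10·1 + 10·1 + 7·2 = 1
h_55 = 10·1 + 10·1 + 7·1 = 5
h_56 = 10·5 + 10·1 + 7·1 = 1
h_57 = 10·1 + 10·5 + 7·1 = 1
h_58 = 10·1 + 10·1 + 7·5 = 0
h_59 = 10·0 + 10·1 + 7·1 = 6
h_60 = 10·6 + 10·0 + 7·1 = 1
h_61 = 10·1 + 10·6 + 7·0 = 4
h_62 = 10·4 + 10·1 + 7·6 = 4
h_63 = 10·4 + 10·4 + 7·1 = 10
h_64 = 10·10 + 10·4 + 7·4 = 3
h_65 = 10·3 + 10·10 + 7·4 = 4
h_66 = 10·4 + 10·3 + 7·10 = 8
h_67 = 10·8 + 10·4 + 7·3 = 9
h_68 = 10·9 + 10·8 + 7·4 = 0
h_69 = 10·0 + 10·9 + 7·8 = 3
h_70 = 10·3 + 10·0 + 7·9 = 5
h_71 = 10·5 + 10·3 + 7·0 = 3
h_72 = 10·3 + 10·5 + 7·3 = 2
h_73 = 10·2 + 10·3 + 7·5 = 8
h_74 = 10·8 + 10·2 + 7·3 = 0
h_75 = 10·0 + 10·8 + 7·2 = 6
h_76 = 10·6 + 10·0 + 7·8 = 6
h_77 = 10·6 + 10·6 + 7·0 = 10
h_78 = 10·10 + 10·6 + 7·6 = 4
h_79 = 10·4 + 10·10 + 7·6 = 6
h_80 = 10·6 + 10·4 + 7·10 = 5
h_81 = 10·5 + 10·6 + 7·4 = 6
h_82 = 10·6 + 10·5 + 7·6 = 9
h_83 = 10·9 + 10·6 + 7·5 = 9
h_84 = 10·9 + 10·9 + 7·6 = 2
h_85 = 10·2 + 10·9 + 7·9 = 8
h_86 = 10·8 + 10·2 + 7·9 = 9
h_87 = 10·9 + 10·8 + 7·2 = 8
h_88 = 10·8 + 10·9 + 7·8 = 6
h_89 = 10·6 + 10·8 + 7·9 = 5
h_90 = 10·5 + 10·6 + 7·8 = 1
h_91 = 10·1 + 10·5 + 7·6 = 3
h_92 = 10·3 + 10·1 + 7·5 = 9
h_93 = 10·9 + 10·3 + 7·1 = 6
h_94 = 10·6 + 10·9 + 7·3 = 6
h_95 = 10·6 + 10·6 + 7·9 = 7
h_96 = 10·7 + 10·6 + 7·6 = 7
h_97 = 10·7 + 10·7 + 7·6 = 6
h_98 = 10·6 + 10·7 + 7·7 = 3
h_99 = 10·3 + 10·6 + 7·7 = 7
h_100 = 10·7 + 10·3 + 7·6 = 10
h_101 = 10·10 + 10·7 + 7·3 = 4
h_102 = 10·4 + 10·10 + 7·7 = 2
h_103 = 10·2 + 10·4 + 7·10 = 9
h_104 = 10·9 + 10·2 + 7·4 = 6
h_105 = 10·6 + 10·9 + 7·2 = 10
h_106 = 10·10 + 10·6 + 7·9 = 3
h_107 = 10·3 + 10·10 + 7·6 = 7
h_108 = 10·7 + 10·3 + 7·10 = 5
h_109 = 10·5 + 10·7 + 7·3 = 9
h_110 = 10·9 + 10·5 + 7·7 = 2
h_111 = 10·2 + 10·9 + 7·5 = 2
h_112 = 10·2 + 10·2 + 7·9 = 4
h_113 = 10·4 + 10·2 + 7·2 = 8
h_114 = 10·8 + 10·4 + 7·2 = 2
h_115 = 10·2 + 10·8 + 7·4 = 7
h_116 = 10·7 + 10·2 + 7·8 = 3
h_117 = 10·3 + 10·7 + 7·2 = 4
h_118 = 10·4 + 10·3 + 7·7 = 9
h_119 = 10·9 + 10·4 + 7·3 = 8
h_120 = 10·8 + 10·9 + 7·4 = 0
h_121 = 10·0 + 10·8 + 7·9 = 0
h_122 = 10·0 + 10·0 + 7·8 = 1
(h_120, h_121, h_122) = (0, 0, 1) = (h_0, h_1, h_2), so the sequence has period 120.
278 ≡ 38 (mod 120), hence h_278 = h_38 = 6.

6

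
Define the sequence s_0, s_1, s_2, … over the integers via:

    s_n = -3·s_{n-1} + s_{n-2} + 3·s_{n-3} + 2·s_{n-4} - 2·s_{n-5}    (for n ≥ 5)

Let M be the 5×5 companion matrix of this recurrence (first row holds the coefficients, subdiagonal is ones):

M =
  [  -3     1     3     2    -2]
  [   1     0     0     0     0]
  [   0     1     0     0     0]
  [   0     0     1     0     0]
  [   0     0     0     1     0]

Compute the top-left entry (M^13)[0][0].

-2444335

(M^13)[0][0] is the top entry after applying M 13 times to the unit state (1, 0, 0, 0, 0). Equivalently it is h_{17} for the auxiliary sequence (h_n) obeying the same recurrence with h_4 = 1 and h_i = 0 for 0 ≤ i < 4:
h_5 = -3·1 + 1·0 + 3·0 + 2·0 + -2·0 = -3
h_6 = -3·-3 + 1·1 + 3·0 + 2·0 + -2·0 = 10
h_7 = -3·10 + 1·-3 + 3·1 + 2·0 + -2·0 = -30
h_8 = -3·-30 + 1·10 + 3·-3 + 2·1 + -2·0 = 93
h_9 = -3·93 + 1·-30 + 3·10 + 2·-3 + -2·1 = -287
h_10 = -3·-287 + 1·93 + 3·-30 + 2·10 + -2·-3 = 890
h_11 = -3·890 + 1·-287 + 3·93 + 2·-30 + -2·10 = -2758
h_12 = -3·-2758 + 1·890 + 3·-287 + 2·93 + -2·-30 = 8549
h_13 = -3·8549 + 1·-2758 + 3·890 + 2·-287 + -2·93 = -26495
h_14 = -3·-26495 + 1·8549 + 3·-2758 + 2·890 + -2·-287 = 82114
h_15 = -3·82114 + 1·-26495 + 3·8549 + 2·-2758 + -2·890 = -254486
h_16 = -3·-254486 + 1·82114 + 3·-26495 + 2·8549 + -2·-2758 = 788701
h_17 = -3·788701 + 1·-254486 + 3·82114 + 2·-26495 + -2·8549 = -2444335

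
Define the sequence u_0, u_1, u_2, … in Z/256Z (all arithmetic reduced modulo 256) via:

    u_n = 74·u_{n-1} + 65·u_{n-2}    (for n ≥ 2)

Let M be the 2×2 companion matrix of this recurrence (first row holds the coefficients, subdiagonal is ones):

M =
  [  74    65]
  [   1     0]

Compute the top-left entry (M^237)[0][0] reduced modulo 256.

230

(M^237)[0][0] is the top entry after applying M 237 times to the unit state (1, 0). Equivalently it is h_{238} for the auxiliary sequence (h_n) obeying the same recurrence with h_1 = 1 and h_i = 0 for 0 ≤ i < 1:
h_2 = 74·1 + 65·0 = 74
h_3 = 74·74 + 65·1 = 165
h_4 = 74·165 + 65·74 = 124
h_5 = 74·124 + 65·165 = 189
h_6 = 74·189 + 65·124 = 30
h_7 = 74·30 + 65·189 = 169
Continuing the recurrence:
  h_8 = 120;  h_9 = 153;  h_10 = 178;  h_11 = 77;  h_12 = 116;  h_13 = 21
  h_14 = 134;  h_15 = 17;  h_16 = 240;  h_17 = 177;  h_18 = 26;  h_19 = 117
  h_20 = 108;  h_21 = 237;  h_22 = 238;  h_23 = 249;  h_24 = 104;  h_25 = 73
  h_26 = 130;  h_27 = 29;  h_28 = 100;  h_29 = 69;  h_30 = 86;  h_31 = 97
  h_32 = 224;  h_33 = 97;  h_34 = 234;  h_35 = 69;  h_36 = 92;  h_37 = 29
  h_38 = 190;  h_39 = 73;  h_40 = 88;  h_41 = 249;  h_42 = 82;  h_43 = 237
  h_44 = 84;  h_45 = 117;  h_46 = 38;  h_47 = 177;  h_48 = 208;  h_49 = 17
  h_50 = 186;  h_51 = 21;  h_52 = 76;  h_53 = 77;  h_54 = 142;  h_55 = 153
  h_56 = 72;  h_57 = 169;  h_58 = 34;  h_59 = 189;  h_60 = 68;  h_61 = 165
  h_62 = 246;  h_63 = 1;  h_64 = 192;  h_65 = 193;  h_66 = 138;  h_67 = 229
  h_68 = 60;  h_69 = 125;  h_70 = 94;  h_71 = 233;  h_72 = 56;  h_73 = 89
  h_74 = 242;  h_75 = 141;  h_76 = 52;  h_77 = 213;  h_78 = 198;  h_79 = 81
  h_80 = 176;  h_81 = 113;  h_82 = 90;  h_83 = 181;  h_84 = 44;  h_85 = 173
  h_86 = 46;  h_87 = 57;  h_88 = 40;  h_89 = 9;  h_90 = 194;  h_91 = 93
  h_92 = 36;  h_93 = 5;  h_94 = 150;  h_95 = 161;  h_96 = 160;  h_97 = 33
  h_98 = 42;  h_99 = 133;  h_100 = 28;  h_101 = 221;  h_102 = 254;  h_103 = 137
  h_104 = 24;  h_105 = 185;  h_106 = 146;  h_107 = 45;  h_108 = 20;  h_109 = 53
  h_110 = 102;  h_111 = 241;  h_112 = 144;  h_113 = 209;  h_114 = 250;  h_115 = 85
  h_116 = 12;  h_117 = 13;  h_118 = 206;  h_119 = 217;  h_120 = 8;  h_121 = 105
  h_122 = 98;  h_123 = 253;  h_124 = 4;  h_125 = 101;  h_126 = 54;  h_127 = 65
  h_128 = 128;  h_129 = 129;  h_130 = 202;  h_131 = 37;  h_132 = 252;  h_133 = 61
  h_134 = 158;  h_135 = 41;  h_136 = 248;  h_137 = 25;  h_138 = 50;  h_139 = 205
  h_140 = 244;  h_141 = 149;  h_142 = 6;  h_143 = 145;  h_144 = 112;  h_145 = 49
  h_146 = 154;  h_147 = 245;  h_148 = 236;  h_149 = 109;  h_150 = 110;  h_151 = 121
  h_152 = 232;  h_153 = 201;  h_154 = 2;  h_155 = 157;  h_156 = 228;  h_157 = 197
  h_158 = 214;  h_159 = 225;  h_160 = 96;  h_161 = 225;  h_162 = 106;  h_163 = 197
  h_164 = 220;  h_165 = 157;  h_166 = 62;  h_167 = 201;  h_168 = 216;  h_169 = 121
  h_170 = 210;  h_171 = 109;  h_172 = 212;  h_173 = 245;  h_174 = 166;  h_175 = 49
  h_176 = 80;  h_177 = 145;  h_178 = 58;  h_179 = 149;  h_180 = 204;  h_181 = 205
  h_182 = 14;  h_183 = 25;  h_184 = 200;  h_185 = 41;  h_186 = 162;  h_187 = 61
  h_188 = 196;  h_189 = 37;  h_190 = 118;  h_191 = 129;  h_192 = 64;  h_193 = 65
  h_194 = 10;  h_195 = 101;  h_196 = 188;  h_197 = 253;  h_198 = 222;  h_199 = 105
  h_200 = 184;  h_201 = 217;  h_202 = 114;  h_203 = 13;  h_204 = 180;  h_205 = 85
  h_206 = 70;  h_207 = 209;  h_208 = 48;  h_209 = 241;  h_210 = 218;  h_211 = 53
  h_212 = 172;  h_213 = 45;  h_214 = 174;  h_215 = 185;  h_216 = 168;  h_217 = 137
  h_218 = 66;  h_219 = 221;  h_220 = 164;  h_221 = 133;  h_222 = 22;  h_223 = 33
  h_224 = 32;  h_225 = 161;  h_226 = 170;  h_227 = 5;  h_228 = 156;  h_229 = 93
  h_230 = 126;  h_231 = 9;  h_232 = 152;  h_233 = 57;  h_234 = 18;  h_235 = 173
  h_236 = 148
h_237 = 74·148 + 65·173 = 181
h_238 = 74·181 + 65·148 = 230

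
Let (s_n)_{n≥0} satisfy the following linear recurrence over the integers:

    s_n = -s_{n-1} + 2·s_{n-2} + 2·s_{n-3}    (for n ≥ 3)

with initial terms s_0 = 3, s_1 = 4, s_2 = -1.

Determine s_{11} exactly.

s_3 = -1·-1 + 2·4 + 2·3 = 15
s_4 = -1·15 + 2·-1 + 2·4 = -9
s_5 = -1·-9 + 2·15 + 2·-1 = 37
s_6 = -1·37 + 2·-9 + 2·15 = -25
s_7 = -1·-25 + 2·37 + 2·-9 = 81
s_8 = -1·81 + 2·-25 + 2·37 = -57
s_9 = -1·-57 + 2·81 + 2·-25 = 169
s_10 = -1·169 + 2·-57 + 2·81 = -121
s_11 = -1·-121 + 2·169 + 2·-57 = 345

345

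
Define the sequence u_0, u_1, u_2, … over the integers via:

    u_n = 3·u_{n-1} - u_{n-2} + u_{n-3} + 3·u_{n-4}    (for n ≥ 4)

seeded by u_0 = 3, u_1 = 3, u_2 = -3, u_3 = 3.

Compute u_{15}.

2733735

u_4 = 3·3 + -1·-3 + 1·3 + 3·3 = 24
u_5 = 3·24 + -1·3 + 1·-3 + 3·3 = 75
u_6 = 3·75 + -1·24 + 1·3 + 3·-3 = 195
u_7 = 3·195 + -1·75 + 1·24 + 3·3 = 543
u_8 = 3·543 + -1·195 + 1·75 + 3·24 = 1581
u_9 = 3·1581 + -1·543 + 1·195 + 3·75 = 4620
u_10 = 3·4620 + -1·1581 + 1·543 + 3·195 = 13407
u_11 = 3·13407 + -1·4620 + 1·1581 + 3·543 = 38811
u_12 = 3·38811 + -1·13407 + 1·4620 + 3·1581 = 112389
u_13 = 3·112389 + -1·38811 + 1·13407 + 3·4620 = 325623
u_14 = 3·325623 + -1·112389 + 1·38811 + 3·13407 = 943512
u_15 = 3·943512 + -1·325623 + 1·112389 + 3·38811 = 2733735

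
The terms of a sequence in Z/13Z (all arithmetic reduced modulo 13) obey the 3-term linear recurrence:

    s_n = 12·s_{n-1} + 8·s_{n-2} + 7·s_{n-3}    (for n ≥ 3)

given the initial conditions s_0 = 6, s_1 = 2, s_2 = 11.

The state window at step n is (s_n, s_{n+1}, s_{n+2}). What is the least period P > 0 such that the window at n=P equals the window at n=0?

n=0: window = (6, 2, 11)
n=1: window = (2, 11, 8)
n=2: window = (11, 8, 3)
n=3: window = (8, 3, 8)
n=4: window = (3, 8, 7)
n=5: window = (8, 7, 0)
n=6: window = (7, 0, 8)
n=7: window = (0, 8, 2)
n=8: window = (8, 2, 10)
n=9: window = (2, 10, 10)
n=10: window = (10, 10, 6)
n=11: window = (10, 6, 1)
n=12: window = (6, 1, 0)
n=13: window = (1, 0, 11)
n=14: window = (0, 11, 9)
n=15: window = (11, 9, 1)
n=16: window = (9, 1, 5)
n=17: window = (1, 5, 1)
n=18: window = (5, 1, 7)
n=19: window = (1, 7, 10)
n=20: window = (7, 10, 1)
n=21: window = (10, 1, 11)
n=22: window = (1, 11, 2)
n=23: window = (11, 2, 2)
n=24: window = (2, 2, 0)
n=25: window = (2, 0, 4)
n=26: window = (0, 4, 10)
n=27: window = (4, 10, 9)
n=28: window = (10, 9, 8)
n=29: window = (9, 8, 4)
n=30: window = (8, 4, 6)
n=31: window = (4, 6, 4)
n=32: window = (6, 4, 7)
n=33: window = (4, 7, 2)
n=34: window = (7, 2, 4)
n=35: window = (2, 4, 9)
n=36: window = (4, 9, 11)
n=37: window = (9, 11, 11)
n=38: window = (11, 11, 10)
n=39: window = (11, 10, 12)
n=40: window = (10, 12, 2)
…
n=166: window = (5, 8, 6)
n=167: window = (8, 6, 2)
n=168: window = (6, 2, 11)
window at n=168 equals window at n=0 → period = 168

168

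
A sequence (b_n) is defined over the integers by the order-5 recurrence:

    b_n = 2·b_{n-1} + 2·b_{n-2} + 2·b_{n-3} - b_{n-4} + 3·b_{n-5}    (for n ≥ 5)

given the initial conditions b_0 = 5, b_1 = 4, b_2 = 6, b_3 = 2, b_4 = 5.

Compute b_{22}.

2733228414

b_5 = 2·5 + 2·2 + 2·6 + -1·4 + 3·5 = 37
b_6 = 2·37 + 2·5 + 2·2 + -1·6 + 3·4 = 94
b_7 = 2·94 + 2·37 + 2·5 + -1·2 + 3·6 = 288
b_8 = 2·288 + 2·94 + 2·37 + -1·5 + 3·2 = 839
b_9 = 2·839 + 2·288 + 2·94 + -1·37 + 3·5 = 2420
b_10 = 2·2420 + 2·839 + 2·288 + -1·94 + 3·37 = 7111
b_11 = 2·7111 + 2·2420 + 2·839 + -1·288 + 3·94 = 20734
b_12 = 2·20734 + 2·7111 + 2·2420 + -1·839 + 3·288 = 60555
b_13 = 2·60555 + 2·20734 + 2·7111 + -1·2420 + 3·839 = 176897
b_14 = 2·176897 + 2·60555 + 2·20734 + -1·7111 + 3·2420 = 516521
b_15 = 2·516521 + 2·176897 + 2·60555 + -1·20734 + 3·7111 = 1508545
b_16 = 2·1508545 + 2·516521 + 2·176897 + -1·60555 + 3·20734 = 4405573
b_17 = 2·4405573 + 2·1508545 + 2·516521 + -1·176897 + 3·60555 = 12866046
b_18 = 2·12866046 + 2·4405573 + 2·1508545 + -1·516521 + 3·176897 = 37574498
b_19 = 2·37574498 + 2·12866046 + 2·4405573 + -1·1508545 + 3·516521 = 109733252
b_20 = 2·109733252 + 2·37574498 + 2·12866046 + -1·4405573 + 3·1508545 = 320467654
b_21 = 2·320467654 + 2·109733252 + 2·37574498 + -1·12866046 + 3·4405573 = 935901481
b_22 = 2·935901481 + 2·320467654 + 2·109733252 + -1·37574498 + 3·12866046 = 2733228414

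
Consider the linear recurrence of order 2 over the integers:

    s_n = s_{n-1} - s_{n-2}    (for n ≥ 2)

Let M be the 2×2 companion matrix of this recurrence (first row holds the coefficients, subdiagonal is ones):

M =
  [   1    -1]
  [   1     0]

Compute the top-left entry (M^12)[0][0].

(M^12)[0][0] is the top entry after applying M 12 times to the unit state (1, 0). Equivalently it is h_{13} for the auxiliary sequence (h_n) obeying the same recurrence with h_1 = 1 and h_i = 0 for 0 ≤ i < 1:
h_2 = 1·1 + -1·0 = 1
h_3 = 1·1 + -1·1 = 0
h_4 = 1·0 + -1·1 = -1
h_5 = 1·-1 + -1·0 = -1
h_6 = 1·-1 + -1·-1 = 0
h_7 = 1·0 + -1·-1 = 1
(h_6, h_7) = (0, 1) = (h_0, h_1), so the sequence has period 6.
13 ≡ 1 (mod 6), hence h_13 = h_1 = 1.

1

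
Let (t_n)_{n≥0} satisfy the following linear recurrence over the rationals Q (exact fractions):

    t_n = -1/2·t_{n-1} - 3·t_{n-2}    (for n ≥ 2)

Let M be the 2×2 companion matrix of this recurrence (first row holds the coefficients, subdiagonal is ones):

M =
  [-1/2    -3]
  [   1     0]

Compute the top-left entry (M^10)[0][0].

(M^10)[0][0] is the top entry after applying M 10 times to the unit state (1, 0). Equivalently it is h_{11} for the auxiliary sequence (h_n) obeying the same recurrence with h_1 = 1 and h_i = 0 for 0 ≤ i < 1:
h_2 = -1/2·1 + -3·0 = -1/2
h_3 = -1/2·-1/2 + -3·1 = -11/4
h_4 = -1/2·-11/4 + -3·-1/2 = 23/8
h_5 = -1/2·23/8 + -3·-11/4 = 109/16
h_6 = -1/2·109/16 + -3·23/8 = -385/32
h_7 = -1/2·-385/32 + -3·109/16 = -923/64
h_8 = -1/2·-923/64 + -3·-385/32 = 5543/128
h_9 = -1/2·5543/128 + -3·-923/64 = 5533/256
h_10 = -1/2·5533/256 + -3·5543/128 = -72049/512
h_11 = -1/2·-72049/512 + -3·5533/256 = 5653/1024

5653/1024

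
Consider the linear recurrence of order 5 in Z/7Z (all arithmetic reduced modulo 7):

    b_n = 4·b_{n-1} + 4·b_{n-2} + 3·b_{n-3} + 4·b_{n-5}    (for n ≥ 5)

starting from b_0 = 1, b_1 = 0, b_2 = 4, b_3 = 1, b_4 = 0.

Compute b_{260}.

5

b_5 = 4·0 + 4·1 + 3·4 + 0·0 + 4·1 = 6
b_6 = 4·6 + 4·0 + 3·1 + 0·4 + 4·0 = 6
b_7 = 4·6 + 4·6 + 3·0 + 0·1 + 4·4 = 1
b_8 = 4·1 + 4·6 + 3·6 + 0·0 + 4·1 = 1
b_9 = 4·1 + 4·1 + 3·6 + 0·6 + 4·0 = 5
b_10 = 4·5 + 4·1 + 3·1 + 0·6 + 4·6 = 2
b_11 = 4·2 + 4·5 + 3·1 + 0·1 + 4·6 = 6
b_12 = 4·6 + 4·2 + 3·5 + 0·1 + 4·1 = 2
b_13 = 4·2 + 4·6 + 3·2 + 0·5 + 4·1 = 0
b_14 = 4·0 + 4·2 + 3·6 + 0·2 + 4·5 = 4
b_15 = 4·4 + 4·0 + 3·2 + 0·6 + 4·2 = 2
b_16 = 4·2 + 4·4 + 3·0 + 0·2 + 4·6 = 6
b_17 = 4·6 + 4·2 + 3·4 + 0·0 + 4·2 = 3
b_18 = 4·3 + 4·6 + 3·2 + 0·4 + 4·0 = 0
b_19 = 4·0 + 4·3 + 3·6 + 0·2 + 4·4 = 4
b_20 = 4·4 + 4·0 + 3·3 + 0·6 + 4·2 = 5
b_21 = 4·5 + 4·4 + 3·0 + 0·3 + 4·6 = 4
b_22 = 4·4 + 4·5 + 3·4 + 0·0 + 4·3 = 4
b_23 = 4·4 + 4·4 + 3·5 + 0·4 + 4·0 = 5
b_24 = 4·5 + 4·4 + 3·4 + 0·5 + 4·4 = 1
b_25 = 4·1 + 4·5 + 3·4 + 0·4 + 4·5 = 0
b_26 = 4·0 + 4·1 + 3·5 + 0·4 + 4·4 = 0
b_27 = 4·0 + 4·0 + 3·1 + 0·5 + 4·4 = 5
b_28 = 4·5 + 4·0 + 3·0 + 0·1 + 4·5 = 5
b_29 = 4·5 + 4·5 + 3·0 + 0·0 + 4·1 = 2
b_30 = 4·2 + 4·5 + 3·5 + 0·0 + 4·0 = 1
b_31 = 4·1 + 4·2 + 3·5 + 0·5 + 4·0 = 6
b_32 = 4·6 + 4·1 + 3·2 + 0·5 + 4·5 = 5
b_33 = 4·5 + 4·6 + 3·1 + 0·2 + 4·5 = 4
b_34 = 4·4 + 4·5 + 3·6 + 0·1 + 4·2 = 6
b_35 = 4·6 + 4·4 + 3·5 + 0·6 + 4·1 = 3
b_36 = 4·3 + 4·6 + 3·4 + 0·5 + 4·6 = 2
b_37 = 4·2 + 4·3 + 3·6 + 0·4 + 4·5 = 2
b_38 = 4·2 + 4·2 + 3·3 + 0·6 + 4·4 = 6
b_39 = 4·6 + 4·2 + 3·2 + 0·3 + 4·6 = 6
b_40 = 4·6 + 4·6 + 3·2 + 0·2 + 4·3 = 3
b_41 = 4·3 + 4·6 + 3·6 + 0·2 + 4·2 = 6
b_42 = 4·6 + 4·3 + 3·6 + 0·6 + 4·2 = 6
b_43 = 4·6 + 4·6 + 3·3 + 0·6 + 4·6 = 4
b_44 = 4·4 + 4·6 + 3·6 + 0·3 + 4·6 = 5
b_45 = 4·5 + 4·4 + 3·6 + 0·6 + 4·3 = 3
b_46 = 4·3 + 4·5 + 3·4 + 0·6 + 4·6 = 5
b_47 = 4·5 + 4·3 + 3·5 + 0·4 + 4·6 = 1
b_48 = 4·1 + 4·5 + 3·3 + 0·5 + 4·4 = 0
b_49 = 4·0 + 4·1 + 3·5 + 0·3 + 4·5 = 4
b_50 = 4·4 + 4·0 + 3·1 + 0·5 + 4·3 = 3
b_51 = 4·3 + 4·4 + 3·0 + 0·1 + 4·5 = 6
b_52 = 4·6 + 4·3 + 3·4 + 0·0 + 4·1 = 3
b_53 = 4·3 + 4·6 + 3·3 + 0·4 + 4·0 = 3
b_54 = 4·3 + 4·3 + 3·6 + 0·3 + 4·4 = 2
b_55 = 4·2 + 4·3 + 3·3 + 0·6 + 4·3 = 6
b_56 = 4·6 + 4·2 + 3·3 + 0·3 + 4·6 = 2
b_57 = 4·2 + 4·6 + 3·2 + 0·3 + 4·3 = 1
b_58 = 4·1 + 4·2 + 3·6 + 0·2 + 4·3 = 0
b_59 = 4·0 + 4·1 + 3·2 + 0·6 + 4·2 = 4
b_60 = 4·4 + 4·0 + 3·1 + 0·2 + 4·6 = 1
b_61 = 4·1 + 4·4 + 3·0 + 0·1 + 4·2 = 0
(b_57, b_58, b_59, b_60, b_61) = (1, 0, 4, 1, 0) = (b_0, b_1, b_2, b_3, b_4), so the sequence has period 57.
260 ≡ 32 (mod 57), hence b_260 = b_32 = 5.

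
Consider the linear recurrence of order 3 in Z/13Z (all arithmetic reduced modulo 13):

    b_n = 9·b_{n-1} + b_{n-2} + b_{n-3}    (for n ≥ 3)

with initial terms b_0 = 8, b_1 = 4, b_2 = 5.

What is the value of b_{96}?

10

b_3 = 9·5 + 1·4 + 1·8 = 5
b_4 = 9·5 + 1·5 + 1·4 = 2
b_5 = 9·2 + 1·5 + 1·5 = 2
b_6 = 9·2 + 1·2 + 1·5 = 12
b_7 = 9·12 + 1·2 + 1·2 = 8
b_8 = 9·8 + 1·12 + 1·2 = 8
b_9 = 9·8 + 1·8 + 1·12 = 1
b_10 = 9·1 + 1·8 + 1·8 = 12
b_11 = 9·12 + 1·1 + 1·8 = 0
b_12 = 9·0 + 1·12 + 1·1 = 0
b_13 = 9·0 + 1·0 + 1·12 = 12
b_14 = 9·12 + 1·0 + 1·0 = 4
b_15 = 9·4 + 1·12 + 1·0 = 9
b_16 = 9·9 + 1·4 + 1·12 = 6
b_17 = 9·6 + 1·9 + 1·4 = 2
b_18 = 9·2 + 1·6 + 1·9 = 7
b_19 = 9·7 + 1·2 + 1·6 = 6
b_20 = 9·6 + 1·7 + 1·2 = 11
b_21 = 9·11 + 1·6 + 1·7 = 8
b_22 = 9·8 + 1·11 + 1·6 = 11
b_23 = 9·11 + 1·8 + 1·11 = 1
b_24 = 9·1 + 1·11 + 1·8 = 2
b_25 = 9·2 + 1·1 + 1·11 = 4
b_26 = 9·4 + 1·2 + 1·1 = 0
b_27 = 9·0 + 1·4 + 1·2 = 6
b_28 = 9·6 + 1·0 + 1·4 = 6
b_29 = 9·6 + 1·6 + 1·0 = 8
b_30 = 9·8 + 1·6 + 1·6 = 6
b_31 = 9·6 + 1·8 + 1·6 = 3
b_32 = 9·3 + 1·6 + 1·8 = 2
b_33 = 9·2 + 1·3 + 1·6 = 1
b_34 = 9·1 + 1·2 + 1·3 = 1
b_35 = 9·1 + 1·1 + 1·2 = 12
b_36 = 9·12 + 1·1 + 1·1 = 6
b_37 = 9·6 + 1·12 + 1·1 = 2
b_38 = 9·2 + 1·6 + 1·12 = 10
b_39 = 9·10 + 1·2 + 1·6 = 7
b_40 = 9·7 + 1·10 + 1·2 = 10
b_41 = 9·10 + 1·7 + 1·10 = 3
b_42 = 9·3 + 1·10 + 1·7 = 5
b_43 = 9·5 + 1·3 + 1·10 = 6
b_44 = 9·6 + 1·5 + 1·3 = 10
b_45 = 9·10 + 1·6 + 1·5 = 10
b_46 = 9·10 + 1·10 + 1·6 = 2
b_47 = 9·2 + 1·10 + 1·10 = 12
b_48 = 9·12 + 1·2 + 1·10 = 3
b_49 = 9·3 + 1·12 + 1·2 = 2
b_50 = 9·2 + 1·3 + 1·12 = 7
b_51 = 9·7 + 1·2 + 1·3 = 3
b_52 = 9·3 + 1·7 + 1·2 = 10
b_53 = 9·10 + 1·3 + 1·7 = 9
b_54 = 9·9 + 1·10 + 1·3 = 3
b_55 = 9·3 + 1·9 + 1·10 = 7
b_56 = 9·7 + 1·3 + 1·9 = 10
b_57 = 9·10 + 1·7 + 1·3 = 9
b_58 = 9·9 + 1·10 + 1·7 = 7
b_59 = 9·7 + 1·9 + 1·10 = 4
b_60 = 9·4 + 1·7 + 1·9 = 0
b_61 = 9·0 + 1·4 + 1·7 = 11
b_62 = 9·11 + 1·0 + 1·4 = 12
b_63 = 9·12 + 1·11 + 1·0 = 2
b_64 = 9·2 + 1·12 + 1·11 = 2
b_65 = 9·2 + 1·2 + 1·12 = 6
b_66 = 9·6 + 1·2 + 1·2 = 6
b_67 = 9·6 + 1·6 + 1·2 = 10
b_68 = 9·10 + 1·6 + 1·6 = 11
b_69 = 9·11 + 1·10 + 1·6 = 11
b_70 = 9·11 + 1·11 + 1·10 = 3
b_71 = 9·3 + 1·11 + 1·11 = 10
b_72 = 9·10 + 1·3 + 1·11 = 0
b_73 = 9·0 + 1·10 + 1·3 = 0
b_74 = 9·0 + 1·0 + 1·10 = 10
b_75 = 9·10 + 1·0 + 1·0 = 12
b_76 = 9·12 + 1·10 + 1·0 = 1
b_77 = 9·1 + 1·12 + 1·10 = 5
b_78 = 9·5 + 1·1 + 1·12 = 6
b_79 = 9·6 + 1·5 + 1·1 = 8
b_80 = 9·8 + 1·6 + 1·5 = 5
b_81 = 9·5 + 1·8 + 1·6 = 7
b_82 = 9·7 + 1·5 + 1·8 = 11
b_83 = 9·11 + 1·7 + 1·5 = 7
b_84 = 9·7 + 1·11 + 1·7 = 3
b_85 = 9·3 + 1·7 + 1·11 = 6
b_86 = 9·6 + 1·3 + 1·7 = 12
b_87 = 9·12 + 1·6 + 1·3 = 0
b_88 = 9·0 + 1·12 + 1·6 = 5
b_89 = 9·5 + 1·0 + 1·12 = 5
b_90 = 9·5 + 1·5 + 1·0 = 11
b_91 = 9·11 + 1·5 + 1·5 = 5
b_92 = 9·5 + 1·11 + 1·5 = 9
b_93 = 9·9 + 1·5 + 1·11 = 6
b_94 = 9·6 + 1·9 + 1·5 = 3
b_95 = 9·3 + 1·6 + 1·9 = 3
b_96 = 9·3 + 1·3 + 1·6 = 10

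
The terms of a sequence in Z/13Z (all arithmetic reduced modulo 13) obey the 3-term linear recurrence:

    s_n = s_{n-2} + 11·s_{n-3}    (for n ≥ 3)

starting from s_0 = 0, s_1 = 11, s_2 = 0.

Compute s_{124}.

s_3 = 0·0 + 1·11 + 11·0 = 11
s_4 = 0·11 + 1·0 + 11·11 = 4
s_5 = 0·4 + 1·11 + 11·0 = 11
s_6 = 0·11 + 1·4 + 11·11 = 8
s_7 = 0·8 + 1·11 + 11·4 = 3
s_8 = 0·3 + 1·8 + 11·11 = 12
s_9 = 0·12 + 1·3 + 11·8 = 0
s_10 = 0·0 + 1·12 + 11·3 = 6
s_11 = 0·6 + 1·0 + 11·12 = 2
s_12 = 0·2 + 1·6 + 11·0 = 6
s_13 = 0·6 + 1·2 + 11·6 = 3
s_14 = 0·3 + 1·6 + 11·2 = 2
s_15 = 0·2 + 1·3 + 11·6 = 4
s_16 = 0·4 + 1·2 + 11·3 = 9
s_17 = 0·9 + 1·4 + 11·2 = 0
s_18 = 0·0 + 1·9 + 11·4 = 1
s_19 = 0·1 + 1·0 + 11·9 = 8
s_20 = 0·8 + 1·1 + 11·0 = 1
s_21 = 0·1 + 1·8 + 11·1 = 6
s_22 = 0·6 + 1·1 + 11·8 = 11
s_23 = 0·11 + 1·6 + 11·1 = 4
s_24 = 0·4 + 1·11 + 11·6 = 12
s_25 = 0·12 + 1·4 + 11·11 = 8
s_26 = 0·8 + 1·12 + 11·4 = 4
s_27 = 0·4 + 1·8 + 11·12 = 10
s_28 = 0·10 + 1·4 + 11·8 = 1
s_29 = 0·1 + 1·10 + 11·4 = 2
s_30 = 0·2 + 1·1 + 11·10 = 7
s_31 = 0·7 + 1·2 + 11·1 = 0
s_32 = 0·0 + 1·7 + 11·2 = 3
s_33 = 0·3 + 1·0 + 11·7 = 12
s_34 = 0·12 + 1·3 + 11·0 = 3
s_35 = 0·3 + 1·12 + 11·3 = 6
s_36 = 0·6 + 1·3 + 11·12 = 5
s_37 = 0·5 + 1·6 + 11·3 = 0
s_38 = 0·0 + 1·5 + 11·6 = 6
s_39 = 0·6 + 1·0 + 11·5 = 3
s_40 = 0·3 + 1·6 + 11·0 = 6
s_41 = 0·6 + 1·3 + 11·6 = 4
s_42 = 0·4 + 1·6 + 11·3 = 0
s_43 = 0·0 + 1·4 + 11·6 = 5
s_44 = 0·5 + 1·0 + 11·4 = 5
s_45 = 0·5 + 1·5 + 11·0 = 5
s_46 = 0·5 + 1·5 + 11·5 = 8
s_47 = 0·8 + 1·5 + 11·5 = 8
s_48 = 0·8 + 1·8 + 11·5 = 11
s_49 = 0·11 + 1·8 + 11·8 = 5
s_50 = 0·5 + 1·11 + 11·8 = 8
s_51 = 0·8 + 1·5 + 11·11 = 9
s_52 = 0·9 + 1·8 + 11·5 = 11
s_53 = 0·11 + 1·9 + 11·8 = 6
s_54 = 0·6 + 1·11 + 11·9 = 6
s_55 = 0·6 + 1·6 + 11·11 = 10
s_56 = 0·10 + 1·6 + 11·6 = 7
s_57 = 0·7 + 1·10 + 11·6 = 11
s_58 = 0·11 + 1·7 + 11·10 = 0
s_59 = 0·0 + 1·11 + 11·7 = 10
s_60 = 0·10 + 1·0 + 11·11 = 4
s_61 = 0·4 + 1·10 + 11·0 = 10
s_62 = 0·10 + 1·4 + 11·10 = 10
s_63 = 0·10 + 1·10 + 11·4 = 2
s_64 = 0·2 + 1·10 + 11·10 = 3
s_65 = 0·3 + 1·2 + 11·10 = 8
s_66 = 0·8 + 1·3 + 11·2 = 12
s_67 = 0·12 + 1·8 + 11·3 = 2
s_68 = 0·2 + 1·12 + 11·8 = 9
s_69 = 0·9 + 1·2 + 11·12 = 4
s_70 = 0·4 + 1·9 + 11·2 = 5
s_71 = 0·5 + 1·4 + 11·9 = 12
s_72 = 0·12 + 1·5 + 11·4 = 10
s_73 = 0·10 + 1·12 + 11·5 = 2
s_74 = 0·2 + 1·10 + 11·12 = 12
s_75 = 0·12 + 1·2 + 11·10 = 8
s_76 = 0·8 + 1·12 + 11·2 = 8
s_77 = 0·8 + 1·8 + 11·12 = 10
s_78 = 0·10 + 1·8 + 11·8 = 5
s_79 = 0·5 + 1·10 + 11·8 = 7
s_80 = 0·7 + 1·5 + 11·10 = 11
s_81 = 0·11 + 1·7 + 11·5 = 10
s_82 = 0·10 + 1·11 + 11·7 = 10
s_83 = 0·10 + 1·10 + 11·11 = 1
s_84 = 0·1 + 1·10 + 11·10 = 3
s_85 = 0·3 + 1·1 + 11·10 = 7
s_86 = 0·7 + 1·3 + 11·1 = 1
s_87 = 0·1 + 1·7 + 11·3 = 1
s_88 = 0·1 + 1·1 + 11·7 = 0
s_89 = 0·0 + 1·1 + 11·1 = 12
s_90 = 0·12 + 1·0 + 11·1 = 11
s_91 = 0·11 + 1·12 + 11·0 = 12
s_92 = 0·12 + 1·11 + 11·12 = 0
s_93 = 0·0 + 1·12 + 11·11 = 3
s_94 = 0·3 + 1·0 + 11·12 = 2
s_95 = 0·2 + 1·3 + 11·0 = 3
s_96 = 0·3 + 1·2 + 11·3 = 9
s_97 = 0·9 + 1·3 + 11·2 = 12
s_98 = 0·12 + 1·9 + 11·3 = 3
s_99 = 0·3 + 1·12 + 11·9 = 7
s_100 = 0·7 + 1·3 + 11·12 = 5
s_101 = 0·5 + 1·7 + 11·3 = 1
s_102 = 0·1 + 1·5 + 11·7 = 4
s_103 = 0·4 + 1·1 + 11·5 = 4
s_104 = 0·4 + 1·4 + 11·1 = 2
s_105 = 0·2 + 1·4 + 11·4 = 9
s_106 = 0·9 + 1·2 + 11·4 = 7
s_107 = 0·7 + 1·9 + 11·2 = 5
s_108 = 0·5 + 1·7 + 11·9 = 2
s_109 = 0·2 + 1·5 + 11·7 = 4
s_110 = 0·4 + 1·2 + 11·5 = 5
s_111 = 0·5 + 1·4 + 11·2 = 0
s_112 = 0·0 + 1·5 + 11·4 = 10
s_113 = 0·10 + 1·0 + 11·5 = 3
s_114 = 0·3 + 1·10 + 11·0 = 10
s_115 = 0·10 + 1·3 + 11·10 = 9
s_116 = 0·9 + 1·10 + 11·3 = 4
s_117 = 0·4 + 1·9 + 11·10 = 2
s_118 = 0·2 + 1·4 + 11·9 = 12
s_119 = 0·12 + 1·2 + 11·4 = 7
s_120 = 0·7 + 1·12 + 11·2 = 8
s_121 = 0·8 + 1·7 + 11·12 = 9
s_122 = 0·9 + 1·8 + 11·7 = 7
s_123 = 0·7 + 1·9 + 11·8 = 6
s_124 = 0·6 + 1·7 + 11·9 = 2

2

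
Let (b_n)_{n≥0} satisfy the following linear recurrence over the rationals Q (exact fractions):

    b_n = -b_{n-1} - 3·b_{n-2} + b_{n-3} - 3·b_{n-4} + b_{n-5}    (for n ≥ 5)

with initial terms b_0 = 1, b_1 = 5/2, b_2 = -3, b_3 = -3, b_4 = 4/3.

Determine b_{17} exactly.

-14013/2

b_5 = -1·4/3 + -3·-3 + 1·-3 + -3·5/2 + 1·1 = -11/6
b_6 = -1·-11/6 + -3·4/3 + 1·-3 + -3·-3 + 1·5/2 = 19/3
b_7 = -1·19/3 + -3·-11/6 + 1·4/3 + -3·-3 + 1·-3 = 13/2
b_8 = -1·13/2 + -3·19/3 + 1·-11/6 + -3·4/3 + 1·-3 = -103/3
b_9 = -1·-103/3 + -3·13/2 + 1·19/3 + -3·-11/6 + 1·4/3 = 28
b_10 = -1·28 + -3·-103/3 + 1·13/2 + -3·19/3 + 1·-11/6 = 182/3
b_11 = -1·182/3 + -3·28 + 1·-103/3 + -3·13/2 + 1·19/3 = -1153/6
b_12 = -1·-1153/6 + -3·182/3 + 1·28 + -3·-103/3 + 1·13/2 = 443/3
b_13 = -1·443/3 + -3·-1153/6 + 1·182/3 + -3·28 + 1·-103/3 = 2227/6
b_14 = -1·2227/6 + -3·443/3 + 1·-1153/6 + -3·182/3 + 1·28 = -3481/3
b_15 = -1·-3481/3 + -3·2227/6 + 1·443/3 + -3·-1153/6 + 1·182/3 = 2495/3
b_16 = -1·2495/3 + -3·-3481/3 + 1·2227/6 + -3·443/3 + 1·-1153/6 = 7156/3
b_17 = -1·7156/3 + -3·2495/3 + 1·-3481/3 + -3·2227/6 + 1·443/3 = -14013/2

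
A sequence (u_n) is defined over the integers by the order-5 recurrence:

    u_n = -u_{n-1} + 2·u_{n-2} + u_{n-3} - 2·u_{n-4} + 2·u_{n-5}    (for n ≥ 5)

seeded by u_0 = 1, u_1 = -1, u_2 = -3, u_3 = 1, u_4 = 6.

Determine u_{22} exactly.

u_5 = -1·6 + 2·1 + 1·-3 + -2·-1 + 2·1 = -3
u_6 = -1·-3 + 2·6 + 1·1 + -2·-3 + 2·-1 = 20
u_7 = -1·20 + 2·-3 + 1·6 + -2·1 + 2·-3 = -28
u_8 = -1·-28 + 2·20 + 1·-3 + -2·6 + 2·1 = 55
u_9 = -1·55 + 2·-28 + 1·20 + -2·-3 + 2·6 = -73
u_10 = -1·-73 + 2·55 + 1·-28 + -2·20 + 2·-3 = 109
u_11 = -1·109 + 2·-73 + 1·55 + -2·-28 + 2·20 = -104
u_12 = -1·-104 + 2·109 + 1·-73 + -2·55 + 2·-28 = 83
u_13 = -1·83 + 2·-104 + 1·109 + -2·-73 + 2·55 = 74
u_14 = -1·74 + 2·83 + 1·-104 + -2·109 + 2·-73 = -376
u_15 = -1·-376 + 2·74 + 1·83 + -2·-104 + 2·109 = 1033
u_16 = -1·1033 + 2·-376 + 1·74 + -2·83 + 2·-104 = -2085
u_17 = -1·-2085 + 2·1033 + 1·-376 + -2·74 + 2·83 = 3793
u_18 = -1·3793 + 2·-2085 + 1·1033 + -2·-376 + 2·74 = -6030
u_19 = -1·-6030 + 2·3793 + 1·-2085 + -2·1033 + 2·-376 = 8713
u_20 = -1·8713 + 2·-6030 + 1·3793 + -2·-2085 + 2·1033 = -10744
u_21 = -1·-10744 + 2·8713 + 1·-6030 + -2·3793 + 2·-2085 = 10384
u_22 = -1·10384 + 2·-10744 + 1·8713 + -2·-6030 + 2·3793 = -3513

-3513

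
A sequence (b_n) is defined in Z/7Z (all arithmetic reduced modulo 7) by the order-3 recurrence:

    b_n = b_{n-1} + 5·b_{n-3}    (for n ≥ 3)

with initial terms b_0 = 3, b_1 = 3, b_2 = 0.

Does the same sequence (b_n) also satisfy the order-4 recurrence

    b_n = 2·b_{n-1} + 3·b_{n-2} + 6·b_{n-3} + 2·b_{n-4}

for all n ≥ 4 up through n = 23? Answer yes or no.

Terms b_0..b_23: 3, 3, 0, 1, 2, 2, 0, 3, 6, 6, 0, 2, 4, 4, 0, 6, 5, 5, 0, 4, 1, 1, 0, 5
n=4: candidate gives 5, actual b_4 = 2 ✗

no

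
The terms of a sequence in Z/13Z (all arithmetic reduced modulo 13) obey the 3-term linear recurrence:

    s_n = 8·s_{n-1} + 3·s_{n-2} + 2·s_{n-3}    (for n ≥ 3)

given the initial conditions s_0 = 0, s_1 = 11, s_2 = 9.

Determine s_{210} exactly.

s_3 = 8·9 + 3·11 + 2·0 = 1
s_4 = 8·1 + 3·9 + 2·11 = 5
s_5 = 8·5 + 3·1 + 2·9 = 9
s_6 = 8·9 + 3·5 + 2·1 = 11
s_7 = 8·11 + 3·9 + 2·5 = 8
s_8 = 8·8 + 3·11 + 2·9 = 11
s_9 = 8·11 + 3·8 + 2·11 = 4
s_10 = 8·4 + 3·11 + 2·8 = 3
s_11 = 8·3 + 3·4 + 2·11 = 6
s_12 = 8·6 + 3·3 + 2·4 = 0
s_13 = 8·0 + 3·6 + 2·3 = 11
s_14 = 8·11 + 3·0 + 2·6 = 9
(s_12, s_13, s_14) = (0, 11, 9) = (s_0, s_1, s_2), so the sequence has period 12.
210 ≡ 6 (mod 12), hence s_210 = s_6 = 11.

11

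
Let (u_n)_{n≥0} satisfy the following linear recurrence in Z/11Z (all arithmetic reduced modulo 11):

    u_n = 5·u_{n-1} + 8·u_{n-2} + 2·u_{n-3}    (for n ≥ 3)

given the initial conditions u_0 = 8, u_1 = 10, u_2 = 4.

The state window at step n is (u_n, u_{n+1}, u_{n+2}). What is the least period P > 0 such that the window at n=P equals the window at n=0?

n=0: window = (8, 10, 4)
n=1: window = (10, 4, 6)
n=2: window = (4, 6, 5)
n=3: window = (6, 5, 4)
n=4: window = (5, 4, 6)
n=5: window = (4, 6, 6)
n=6: window = (6, 6, 9)
n=7: window = (6, 9, 6)
n=8: window = (9, 6, 4)
n=9: window = (6, 4, 9)
n=10: window = (4, 9, 1)
n=11: window = (9, 1, 8)
n=12: window = (1, 8, 0)
n=13: window = (8, 0, 0)
n=14: window = (0, 0, 5)
n=15: window = (0, 5, 3)
n=16: window = (5, 3, 0)
n=17: window = (3, 0, 1)
n=18: window = (0, 1, 0)
n=19: window = (1, 0, 8)
n=20: window = (0, 8, 9)
n=21: window = (8, 9, 10)
n=22: window = (9, 10, 6)
n=23: window = (10, 6, 7)
n=24: window = (6, 7, 4)
n=25: window = (7, 4, 0)
n=26: window = (4, 0, 2)
n=27: window = (0, 2, 7)
n=28: window = (2, 7, 7)
n=29: window = (7, 7, 7)
n=30: window = (7, 7, 6)
n=31: window = (7, 6, 1)
n=32: window = (6, 1, 1)
n=33: window = (1, 1, 3)
n=34: window = (1, 3, 3)
n=35: window = (3, 3, 8)
n=36: window = (3, 8, 4)
n=37: window = (8, 4, 2)
n=38: window = (4, 2, 3)
n=39: window = (2, 3, 6)
n=40: window = (3, 6, 3)
…
n=108: window = (7, 0, 8)
n=109: window = (0, 8, 10)
n=110: window = (8, 10, 4)
window at n=110 equals window at n=0 → period = 110

110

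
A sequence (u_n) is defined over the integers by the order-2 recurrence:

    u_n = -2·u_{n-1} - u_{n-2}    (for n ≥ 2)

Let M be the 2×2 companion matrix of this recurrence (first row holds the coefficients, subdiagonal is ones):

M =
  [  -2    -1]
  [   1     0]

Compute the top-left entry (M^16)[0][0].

(M^16)[0][0] is the top entry after applying M 16 times to the unit state (1, 0). Equivalently it is h_{17} for the auxiliary sequence (h_n) obeying the same recurrence with h_1 = 1 and h_i = 0 for 0 ≤ i < 1:
h_2 = -2·1 + -1·0 = -2
h_3 = -2·-2 + -1·1 = 3
h_4 = -2·3 + -1·-2 = -4
h_5 = -2·-4 + -1·3 = 5
h_6 = -2·5 + -1·-4 = -6
h_7 = -2·-6 + -1·5 = 7
h_8 = -2·7 + -1·-6 = -8
h_9 = -2·-8 + -1·7 = 9
h_10 = -2·9 + -1·-8 = -10
h_11 = -2·-10 + -1·9 = 11
h_12 = -2·11 + -1·-10 = -12
h_13 = -2·-12 + -1·11 = 13
h_14 = -2·13 + -1·-12 = -14
h_15 = -2·-14 + -1·13 = 15
h_16 = -2·15 + -1·-14 = -16
h_17 = -2·-16 + -1·15 = 17

17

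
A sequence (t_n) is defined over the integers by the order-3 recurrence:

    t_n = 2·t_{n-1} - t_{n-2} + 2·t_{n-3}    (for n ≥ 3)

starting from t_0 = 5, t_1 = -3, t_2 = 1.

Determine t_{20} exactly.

1258295

t_3 = 2·1 + -1·-3 + 2·5 = 15
t_4 = 2·15 + -1·1 + 2·-3 = 23
t_5 = 2·23 + -1·15 + 2·1 = 33
t_6 = 2·33 + -1·23 + 2·15 = 73
t_7 = 2·73 + -1·33 + 2·23 = 159
t_8 = 2·159 + -1·73 + 2·33 = 311
t_9 = 2·311 + -1·159 + 2·73 = 609
t_10 = 2·609 + -1·311 + 2·159 = 1225
t_11 = 2·1225 + -1·609 + 2·311 = 2463
t_12 = 2·2463 + -1·1225 + 2·609 = 4919
t_13 = 2·4919 + -1·2463 + 2·1225 = 9825
t_14 = 2·9825 + -1·4919 + 2·2463 = 19657
t_15 = 2·19657 + -1·9825 + 2·4919 = 39327
t_16 = 2·39327 + -1·19657 + 2·9825 = 78647
t_17 = 2·78647 + -1·39327 + 2·19657 = 157281
t_18 = 2·157281 + -1·78647 + 2·39327 = 314569
t_19 = 2·314569 + -1·157281 + 2·78647 = 629151
t_20 = 2·629151 + -1·314569 + 2·157281 = 1258295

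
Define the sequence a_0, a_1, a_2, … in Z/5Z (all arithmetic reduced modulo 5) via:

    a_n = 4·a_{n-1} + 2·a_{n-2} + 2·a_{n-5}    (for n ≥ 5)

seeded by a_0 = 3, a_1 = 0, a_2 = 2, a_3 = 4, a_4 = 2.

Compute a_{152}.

2

a_5 = 4·2 + 2·4 + 0·2 + 0·0 + 2·3 = 2
a_6 = 4·2 + 2·2 + 0·4 + 0·2 + 2·0 = 2
a_7 = 4·2 + 2·2 + 0·2 + 0·4 + 2·2 = 1
a_8 = 4·1 + 2·2 + 0·2 + 0·2 + 2·4 = 1
a_9 = 4·1 + 2·1 + 0·2 + 0·2 + 2·2 = 0
a_10 = 4·0 + 2·1 + 0·1 + 0·2 + 2·2 = 1
a_11 = 4·1 + 2·0 + 0·1 + 0·1 + 2·2 = 3
a_12 = 4·3 + 2·1 + 0·0 + 0·1 + 2·1 = 1
a_13 = 4·1 + 2·3 + 0·1 + 0·0 + 2·1 = 2
a_14 = 4·2 + 2·1 + 0·3 + 0·1 + 2·0 = 0
a_15 = 4·0 + 2·2 + 0·1 + 0·3 + 2·1 = 1
a_16 = 4·1 + 2·0 + 0·2 + 0·1 + 2·3 = 0
a_17 = 4·0 + 2·1 + 0·0 + 0·2 + 2·1 = 4
a_18 = 4·4 + 2·0 + 0·1 + 0·0 + 2·2 = 0
a_19 = 4·0 + 2·4 + 0·0 + 0·1 + 2·0 = 3
a_20 = 4·3 + 2·0 + 0·4 + 0·0 + 2·1 = 4
a_21 = 4·4 + 2·3 + 0·0 + 0·4 + 2·0 = 2
a_22 = 4·2 + 2·4 + 0·3 + 0·0 + 2·4 = 4
a_23 = 4·4 + 2·2 + 0·4 + 0·3 + 2·0 = 0
a_24 = 4·0 + 2·4 + 0·2 + 0·4 + 2·3 = 4
a_25 = 4·4 + 2·0 + 0·4 + 0·2 + 2·4 = 4
a_26 = 4·4 + 2·4 + 0·0 + 0·4 + 2·2 = 3
a_27 = 4·3 + 2·4 + 0·4 + 0·0 + 2·4 = 3
a_28 = 4·3 + 2·3 + 0·4 + 0·4 + 2·0 = 3
a_29 = 4·3 + 2·3 + 0·3 + 0·4 + 2·4 = 1
a_30 = 4·1 + 2·3 + 0·3 + 0·3 + 2·4 = 3
a_31 = 4·3 + 2·1 + 0·3 + 0·3 + 2·3 = 0
a_32 = 4·0 + 2·3 + 0·1 + 0·3 + 2·3 = 2
a_33 = 4·2 + 2·0 + 0·3 + 0·1 + 2·3 = 4
a_34 = 4·4 + 2·2 + 0·0 + 0·3 + 2·1 = 2
(a_30, a_31, a_32, a_33, a_34) = (3, 0, 2, 4, 2) = (a_0, a_1, a_2, a_3, a_4), so the sequence has period 30.
152 ≡ 2 (mod 30), hence a_152 = a_2 = 2.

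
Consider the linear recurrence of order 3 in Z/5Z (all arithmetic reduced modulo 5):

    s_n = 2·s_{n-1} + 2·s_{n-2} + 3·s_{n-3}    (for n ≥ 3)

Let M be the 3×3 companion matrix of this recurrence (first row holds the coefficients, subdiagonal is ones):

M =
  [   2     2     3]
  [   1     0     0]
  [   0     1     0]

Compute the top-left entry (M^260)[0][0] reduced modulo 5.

2

(M^260)[0][0] is the top entry after applying M 260 times to the unit state (1, 0, 0). Equivalently it is h_{262} for the auxiliary sequence (h_n) obeying the same recurrence with h_2 = 1 and h_i = 0 for 0 ≤ i < 2:
h_3 = 2·1 + 2·0 + 3·0 = 2
h_4 = 2·2 + 2·1 + 3·0 = 1
h_5 = 2·1 + 2·2 + 3·1 = 4
h_6 = 2·4 + 2·1 + 3·2 = 1
h_7 = 2·1 + 2·4 + 3·1 = 3
h_8 = 2·3 + 2·1 + 3·4 = 0
h_9 = 2·0 + 2·3 + 3·1 = 4
h_10 = 2·4 + 2·0 + 3·3 = 2
h_11 = 2·2 + 2·4 + 3·0 = 2
h_12 = 2·2 + 2·2 + 3·4 = 0
h_13 = 2·0 + 2·2 + 3·2 = 0
h_14 = 2·0 + 2·0 + 3·2 = 1
(h_12, h_13, h_14) = (0, 0, 1) = (h_0, h_1, h_2), so the sequence has period 12.
262 ≡ 10 (mod 12), hence h_262 = h_10 = 2.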